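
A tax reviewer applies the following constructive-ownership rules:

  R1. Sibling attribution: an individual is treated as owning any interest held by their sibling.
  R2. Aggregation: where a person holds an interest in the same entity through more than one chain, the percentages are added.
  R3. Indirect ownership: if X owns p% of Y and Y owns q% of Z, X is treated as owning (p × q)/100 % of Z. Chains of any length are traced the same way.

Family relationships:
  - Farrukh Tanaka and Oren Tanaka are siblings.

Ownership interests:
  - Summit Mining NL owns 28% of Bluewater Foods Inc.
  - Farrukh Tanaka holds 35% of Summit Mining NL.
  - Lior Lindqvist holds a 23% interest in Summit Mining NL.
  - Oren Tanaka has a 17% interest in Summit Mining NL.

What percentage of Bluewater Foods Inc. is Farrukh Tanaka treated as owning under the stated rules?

By sibling attribution (R1), Farrukh Tanaka is treated as also owning Oren Tanaka's interest in Summit Mining NL, giving 35% + 17% = 52%.
Chain via Summit Mining NL (R3): 52% × 28% = 14.56% of Bluewater Foods Inc.

14.56%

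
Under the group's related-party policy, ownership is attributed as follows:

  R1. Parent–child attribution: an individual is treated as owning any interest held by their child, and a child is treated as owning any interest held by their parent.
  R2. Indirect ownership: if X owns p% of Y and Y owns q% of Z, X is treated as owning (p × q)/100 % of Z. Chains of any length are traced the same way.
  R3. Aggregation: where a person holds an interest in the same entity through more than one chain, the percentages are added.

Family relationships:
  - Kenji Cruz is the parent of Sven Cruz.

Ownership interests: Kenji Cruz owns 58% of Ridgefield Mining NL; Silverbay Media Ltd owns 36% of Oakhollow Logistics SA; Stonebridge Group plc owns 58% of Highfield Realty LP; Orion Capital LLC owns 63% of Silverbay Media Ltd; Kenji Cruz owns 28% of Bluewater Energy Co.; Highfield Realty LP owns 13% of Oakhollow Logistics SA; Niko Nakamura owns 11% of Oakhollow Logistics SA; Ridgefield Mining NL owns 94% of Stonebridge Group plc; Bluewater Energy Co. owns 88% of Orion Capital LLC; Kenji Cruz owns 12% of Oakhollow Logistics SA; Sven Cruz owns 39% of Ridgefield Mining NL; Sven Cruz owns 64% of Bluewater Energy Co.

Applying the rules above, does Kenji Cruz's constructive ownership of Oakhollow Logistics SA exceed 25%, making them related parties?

Yes

By parent–child attribution (R1), Kenji Cruz is treated as also owning Sven Cruz's interest in Bluewater Energy Co, giving 28% + 64% = 92%.
By parent–child attribution (R1), Kenji Cruz is treated as also owning Sven Cruz's interest in Ridgefield Mining NL, giving 58% + 39% = 97%.
Chain via Bluewater Energy Co. → Orion Capital LLC → Silverbay Media Ltd (R2): 92% × 88% × 63% × 36% = 18.361728% of Oakhollow Logistics SA.
Chain via Ridgefield Mining NL → Stonebridge Group plc → Highfield Realty LP (R2): 97% × 94% × 58% × 13% = 6.874972% of Oakhollow Logistics SA.
Direct interest in Oakhollow Logistics SA: 12%.
Aggregating (R3): 18.361728% + 6.874972% + 12% = 37.2367%.
37.2367% exceeds the 25% threshold, so Kenji is a related party to Oakhollow Logistics SA.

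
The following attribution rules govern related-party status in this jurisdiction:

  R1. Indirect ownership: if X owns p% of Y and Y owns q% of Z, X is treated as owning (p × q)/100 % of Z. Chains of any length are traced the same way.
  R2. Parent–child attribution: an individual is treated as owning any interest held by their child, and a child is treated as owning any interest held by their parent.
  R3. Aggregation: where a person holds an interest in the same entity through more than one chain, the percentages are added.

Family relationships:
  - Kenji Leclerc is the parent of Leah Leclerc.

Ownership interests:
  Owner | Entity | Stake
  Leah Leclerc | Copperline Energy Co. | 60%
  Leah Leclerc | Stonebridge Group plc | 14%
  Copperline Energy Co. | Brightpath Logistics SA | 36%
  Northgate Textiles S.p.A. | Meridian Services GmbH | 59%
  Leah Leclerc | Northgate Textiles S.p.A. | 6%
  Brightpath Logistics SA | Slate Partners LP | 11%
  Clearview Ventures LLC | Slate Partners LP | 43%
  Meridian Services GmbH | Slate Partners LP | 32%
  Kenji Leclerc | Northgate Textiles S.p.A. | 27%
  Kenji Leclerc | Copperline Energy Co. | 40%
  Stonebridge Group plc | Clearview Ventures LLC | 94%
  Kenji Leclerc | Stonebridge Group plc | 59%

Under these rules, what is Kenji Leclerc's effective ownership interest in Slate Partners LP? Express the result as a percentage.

39.697%

By parent–child attribution (R2), Kenji Leclerc is treated as also owning Leah Leclerc's interest in Northgate Textiles S.p.A, giving 27% + 6% = 33%.
By parent–child attribution (R2), Kenji Leclerc is treated as also owning Leah Leclerc's interest in Copperline Energy Co, giving 40% + 60% = 100%.
By parent–child attribution (R2), Kenji Leclerc is treated as also owning Leah Leclerc's interest in Stonebridge Group plc, giving 59% + 14% = 73%.
Chain via Northgate Textiles S.p.A. → Meridian Services GmbH (R1): 33% × 59% × 32% = 6.2304% of Slate Partners LP.
Chain via Copperline Energy Co. → Brightpath Logistics SA (R1): 100% × 36% × 11% = 3.96% of Slate Partners LP.
Chain via Stonebridge Group plc → Clearview Ventures LLC (R1): 73% × 94% × 43% = 29.5066% of Slate Partners LP.
Aggregating (R3): 6.2304% + 3.96% + 29.5066% = 39.697%.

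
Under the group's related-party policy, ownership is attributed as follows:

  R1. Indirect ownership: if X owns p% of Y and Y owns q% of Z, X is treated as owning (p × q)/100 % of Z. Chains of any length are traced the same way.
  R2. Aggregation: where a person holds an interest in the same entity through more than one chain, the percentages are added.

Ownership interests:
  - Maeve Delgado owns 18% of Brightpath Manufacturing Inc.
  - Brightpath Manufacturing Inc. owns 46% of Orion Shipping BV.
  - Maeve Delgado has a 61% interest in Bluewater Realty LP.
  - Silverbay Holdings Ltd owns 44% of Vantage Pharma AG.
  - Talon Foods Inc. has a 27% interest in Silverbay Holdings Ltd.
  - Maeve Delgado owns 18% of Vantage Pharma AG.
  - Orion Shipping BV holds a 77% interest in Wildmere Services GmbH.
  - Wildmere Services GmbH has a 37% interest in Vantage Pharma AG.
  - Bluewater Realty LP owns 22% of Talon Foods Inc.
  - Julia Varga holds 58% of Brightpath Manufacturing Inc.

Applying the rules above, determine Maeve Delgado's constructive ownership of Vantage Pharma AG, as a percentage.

21.953268%

Chain via Brightpath Manufacturing Inc. → Orion Shipping BV → Wildmere Services GmbH (R1): 18% × 46% × 77% × 37% = 2.358972% of Vantage Pharma AG.
Chain via Bluewater Realty LP → Talon Foods Inc. → Silverbay Holdings Ltd (R1): 61% × 22% × 27% × 44% = 1.594296% of Vantage Pharma AG.
Direct interest in Vantage Pharma AG: 18%.
Aggregating (R2): 2.358972% + 1.594296% + 18% = 21.953268%.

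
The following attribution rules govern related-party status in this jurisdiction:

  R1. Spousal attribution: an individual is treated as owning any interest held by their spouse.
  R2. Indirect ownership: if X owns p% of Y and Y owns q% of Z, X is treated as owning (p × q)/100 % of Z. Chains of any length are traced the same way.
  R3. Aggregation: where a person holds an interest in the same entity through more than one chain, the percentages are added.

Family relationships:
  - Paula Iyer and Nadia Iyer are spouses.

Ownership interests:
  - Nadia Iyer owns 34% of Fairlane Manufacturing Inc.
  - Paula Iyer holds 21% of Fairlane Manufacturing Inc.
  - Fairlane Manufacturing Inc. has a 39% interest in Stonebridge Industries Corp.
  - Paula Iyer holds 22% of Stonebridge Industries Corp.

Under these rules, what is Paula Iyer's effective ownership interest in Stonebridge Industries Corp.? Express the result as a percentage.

By spousal attribution (R1), Paula Iyer is treated as also owning Nadia Iyer's interest in Fairlane Manufacturing Inc, giving 21% + 34% = 55%.
Chain via Fairlane Manufacturing Inc. (R2): 55% × 39% = 21.45% of Stonebridge Industries Corp.
Direct interest in Stonebridge Industries Corp: 22%.
Aggregating (R3): 21.45% + 22% = 43.45%.

43.45%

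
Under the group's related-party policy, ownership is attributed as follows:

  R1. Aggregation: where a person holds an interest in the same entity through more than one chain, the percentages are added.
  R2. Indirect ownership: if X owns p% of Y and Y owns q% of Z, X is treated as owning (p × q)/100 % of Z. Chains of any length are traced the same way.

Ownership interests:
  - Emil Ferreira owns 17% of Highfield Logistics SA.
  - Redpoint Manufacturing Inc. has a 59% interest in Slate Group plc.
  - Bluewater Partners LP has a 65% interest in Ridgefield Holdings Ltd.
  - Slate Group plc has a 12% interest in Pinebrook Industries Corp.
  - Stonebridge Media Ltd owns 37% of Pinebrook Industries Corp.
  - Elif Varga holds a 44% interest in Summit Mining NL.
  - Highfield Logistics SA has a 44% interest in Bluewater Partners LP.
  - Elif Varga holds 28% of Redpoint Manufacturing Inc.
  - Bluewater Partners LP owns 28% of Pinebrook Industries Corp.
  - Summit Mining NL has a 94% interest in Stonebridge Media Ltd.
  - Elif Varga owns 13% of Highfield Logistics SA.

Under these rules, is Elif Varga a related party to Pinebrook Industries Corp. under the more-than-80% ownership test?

No

Chain via Highfield Logistics SA → Bluewater Partners LP (R2): 13% × 44% × 28% = 1.6016% of Pinebrook Industries Corp.
Chain via Redpoint Manufacturing Inc. → Slate Group plc (R2): 28% × 59% × 12% = 1.9824% of Pinebrook Industries Corp.
Chain via Summit Mining NL → Stonebridge Media Ltd (R2): 44% × 94% × 37% = 15.3032% of Pinebrook Industries Corp.
Aggregating (R1): 1.6016% + 1.9824% + 15.3032% = 18.8872%.
18.8872% does not exceed the 80% threshold, so Elif is not a related party to Pinebrook Industries Corp.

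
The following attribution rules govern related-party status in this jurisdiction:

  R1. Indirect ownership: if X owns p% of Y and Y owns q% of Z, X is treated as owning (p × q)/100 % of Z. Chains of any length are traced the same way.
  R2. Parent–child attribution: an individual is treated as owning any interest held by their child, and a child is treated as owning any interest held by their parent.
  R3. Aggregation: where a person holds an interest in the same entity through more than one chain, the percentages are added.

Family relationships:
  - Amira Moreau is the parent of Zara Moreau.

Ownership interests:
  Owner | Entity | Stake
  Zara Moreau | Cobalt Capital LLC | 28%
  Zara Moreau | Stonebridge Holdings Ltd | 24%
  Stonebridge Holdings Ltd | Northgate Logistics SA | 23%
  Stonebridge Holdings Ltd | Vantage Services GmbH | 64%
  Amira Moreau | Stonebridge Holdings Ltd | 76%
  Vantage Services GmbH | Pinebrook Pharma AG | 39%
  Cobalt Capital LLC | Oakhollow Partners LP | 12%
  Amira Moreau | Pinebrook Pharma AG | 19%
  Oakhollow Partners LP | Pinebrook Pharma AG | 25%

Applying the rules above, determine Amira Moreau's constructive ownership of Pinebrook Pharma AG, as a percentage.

By parent–child attribution (R2), Amira Moreau is treated as also owning Zara Moreau's interest in Stonebridge Holdings Ltd, giving 76% + 24% = 100%.
By parent–child attribution (R2), Amira Moreau is treated as owning Zara Moreau's 28% interest in Cobalt Capital LLC.
Chain via Stonebridge Holdings Ltd → Vantage Services GmbH (R1): 100% × 64% × 39% = 24.96% of Pinebrook Pharma AG.
Direct interest in Pinebrook Pharma AG: 19%.
Chain via Cobalt Capital LLC → Oakhollow Partners LP (R1): 28% × 12% × 25% = 0.84% of Pinebrook Pharma AG.
Aggregating (R3): 24.96% + 19% + 0.84% = 44.8%.

44.8%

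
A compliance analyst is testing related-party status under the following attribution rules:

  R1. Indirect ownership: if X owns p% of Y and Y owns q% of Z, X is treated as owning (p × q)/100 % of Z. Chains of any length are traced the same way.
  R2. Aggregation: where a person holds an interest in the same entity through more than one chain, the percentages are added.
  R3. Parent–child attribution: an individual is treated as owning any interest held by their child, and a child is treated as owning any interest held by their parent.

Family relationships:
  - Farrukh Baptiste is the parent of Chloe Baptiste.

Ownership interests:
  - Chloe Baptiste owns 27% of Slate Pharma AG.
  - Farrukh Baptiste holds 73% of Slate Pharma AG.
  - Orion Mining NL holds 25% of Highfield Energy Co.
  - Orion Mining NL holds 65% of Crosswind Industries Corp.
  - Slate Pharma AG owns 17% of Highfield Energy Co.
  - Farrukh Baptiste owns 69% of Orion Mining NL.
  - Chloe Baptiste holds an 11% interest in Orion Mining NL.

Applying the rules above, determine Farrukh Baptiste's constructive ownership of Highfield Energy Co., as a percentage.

By parent–child attribution (R3), Farrukh Baptiste is treated as also owning Chloe Baptiste's interest in Slate Pharma AG, giving 73% + 27% = 100%.
By parent–child attribution (R3), Farrukh Baptiste is treated as also owning Chloe Baptiste's interest in Orion Mining NL, giving 69% + 11% = 80%.
Chain via Slate Pharma AG (R1): 100% × 17% = 17% of Highfield Energy Co.
Chain via Orion Mining NL (R1): 80% × 25% = 20% of Highfield Energy Co.
Aggregating (R2): 17% + 20% = 37%.

37%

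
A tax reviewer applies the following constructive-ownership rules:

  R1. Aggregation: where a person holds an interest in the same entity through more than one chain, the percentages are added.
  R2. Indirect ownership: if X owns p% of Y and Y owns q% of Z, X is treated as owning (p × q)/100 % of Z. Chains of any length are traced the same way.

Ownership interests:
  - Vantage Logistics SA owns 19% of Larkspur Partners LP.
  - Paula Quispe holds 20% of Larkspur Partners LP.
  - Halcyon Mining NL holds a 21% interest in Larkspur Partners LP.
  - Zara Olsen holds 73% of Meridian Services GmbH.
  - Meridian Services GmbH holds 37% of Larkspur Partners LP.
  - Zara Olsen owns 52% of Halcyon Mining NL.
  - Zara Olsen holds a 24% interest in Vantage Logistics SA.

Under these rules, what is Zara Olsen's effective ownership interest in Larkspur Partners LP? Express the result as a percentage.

Chain via Halcyon Mining NL (R2): 52% × 21% = 10.92% of Larkspur Partners LP.
Chain via Meridian Services GmbH (R2): 73% × 37% = 27.01% of Larkspur Partners LP.
Chain via Vantage Logistics SA (R2): 24% × 19% = 4.56% of Larkspur Partners LP.
Aggregating (R1): 10.92% + 27.01% + 4.56% = 42.49%.

42.49%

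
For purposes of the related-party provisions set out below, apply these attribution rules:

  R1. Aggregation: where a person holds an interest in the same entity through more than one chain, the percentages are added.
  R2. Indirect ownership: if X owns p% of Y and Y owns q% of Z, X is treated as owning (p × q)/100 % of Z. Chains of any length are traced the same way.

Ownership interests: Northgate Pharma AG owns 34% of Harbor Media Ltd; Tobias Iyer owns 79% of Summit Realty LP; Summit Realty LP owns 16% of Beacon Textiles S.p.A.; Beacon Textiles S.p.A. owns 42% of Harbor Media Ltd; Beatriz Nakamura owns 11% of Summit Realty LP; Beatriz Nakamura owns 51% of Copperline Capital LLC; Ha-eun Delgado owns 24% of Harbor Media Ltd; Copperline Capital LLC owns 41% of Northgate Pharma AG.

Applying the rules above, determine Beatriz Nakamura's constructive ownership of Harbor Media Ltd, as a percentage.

Chain via Copperline Capital LLC → Northgate Pharma AG (R2): 51% × 41% × 34% = 7.1094% of Harbor Media Ltd.
Chain via Summit Realty LP → Beacon Textiles S.p.A. (R2): 11% × 16% × 42% = 0.7392% of Harbor Media Ltd.
Aggregating (R1): 7.1094% + 0.7392% = 7.8486%.

7.8486%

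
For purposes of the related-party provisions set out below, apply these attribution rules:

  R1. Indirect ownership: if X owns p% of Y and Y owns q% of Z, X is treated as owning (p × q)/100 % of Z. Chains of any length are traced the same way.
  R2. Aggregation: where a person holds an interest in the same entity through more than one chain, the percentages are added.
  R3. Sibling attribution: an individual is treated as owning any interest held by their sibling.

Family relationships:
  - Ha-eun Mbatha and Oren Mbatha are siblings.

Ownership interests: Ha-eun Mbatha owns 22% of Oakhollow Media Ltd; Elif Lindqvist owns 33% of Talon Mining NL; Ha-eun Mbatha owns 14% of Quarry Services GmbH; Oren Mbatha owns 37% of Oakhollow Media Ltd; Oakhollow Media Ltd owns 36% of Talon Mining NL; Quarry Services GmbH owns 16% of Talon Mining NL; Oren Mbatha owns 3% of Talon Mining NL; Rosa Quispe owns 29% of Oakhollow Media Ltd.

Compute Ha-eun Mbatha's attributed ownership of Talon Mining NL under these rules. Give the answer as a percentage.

By sibling attribution (R3), Ha-eun Mbatha is treated as also owning Oren Mbatha's interest in Oakhollow Media Ltd, giving 22% + 37% = 59%.
By sibling attribution (R3), Ha-eun Mbatha is treated as owning Oren Mbatha's 3% interest in Talon Mining NL.
Chain via Quarry Services GmbH (R1): 14% × 16% = 2.24% of Talon Mining NL.
Chain via Oakhollow Media Ltd (R1): 59% × 36% = 21.24% of Talon Mining NL.
Direct interest in Talon Mining NL: 3%.
Aggregating (R2): 2.24% + 21.24% + 3% = 26.48%.

26.48%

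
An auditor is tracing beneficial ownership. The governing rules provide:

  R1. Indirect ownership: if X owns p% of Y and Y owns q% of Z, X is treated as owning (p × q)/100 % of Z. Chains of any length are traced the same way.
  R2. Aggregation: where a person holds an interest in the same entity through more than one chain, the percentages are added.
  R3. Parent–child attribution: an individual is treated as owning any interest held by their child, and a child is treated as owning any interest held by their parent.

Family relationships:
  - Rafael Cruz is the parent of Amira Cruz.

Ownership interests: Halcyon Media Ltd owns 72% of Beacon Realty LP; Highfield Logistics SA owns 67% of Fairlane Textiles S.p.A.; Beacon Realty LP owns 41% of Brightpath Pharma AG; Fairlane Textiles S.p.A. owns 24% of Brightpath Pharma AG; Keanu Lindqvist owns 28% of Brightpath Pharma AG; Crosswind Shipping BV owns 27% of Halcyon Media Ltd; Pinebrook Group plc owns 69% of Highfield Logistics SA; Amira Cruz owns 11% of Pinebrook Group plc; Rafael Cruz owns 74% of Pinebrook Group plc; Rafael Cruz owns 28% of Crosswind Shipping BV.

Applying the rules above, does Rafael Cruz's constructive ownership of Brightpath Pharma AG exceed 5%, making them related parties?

Yes

By parent–child attribution (R3), Rafael Cruz is treated as also owning Amira Cruz's interest in Pinebrook Group plc, giving 74% + 11% = 85%.
Chain via Crosswind Shipping BV → Halcyon Media Ltd → Beacon Realty LP (R1): 28% × 27% × 72% × 41% = 2.231712% of Brightpath Pharma AG.
Chain via Pinebrook Group plc → Highfield Logistics SA → Fairlane Textiles S.p.A. (R1): 85% × 69% × 67% × 24% = 9.43092% of Brightpath Pharma AG.
Aggregating (R2): 2.231712% + 9.43092% = 11.662632%.
11.662632% exceeds the 5% threshold, so Rafael is a related party to Brightpath Pharma AG.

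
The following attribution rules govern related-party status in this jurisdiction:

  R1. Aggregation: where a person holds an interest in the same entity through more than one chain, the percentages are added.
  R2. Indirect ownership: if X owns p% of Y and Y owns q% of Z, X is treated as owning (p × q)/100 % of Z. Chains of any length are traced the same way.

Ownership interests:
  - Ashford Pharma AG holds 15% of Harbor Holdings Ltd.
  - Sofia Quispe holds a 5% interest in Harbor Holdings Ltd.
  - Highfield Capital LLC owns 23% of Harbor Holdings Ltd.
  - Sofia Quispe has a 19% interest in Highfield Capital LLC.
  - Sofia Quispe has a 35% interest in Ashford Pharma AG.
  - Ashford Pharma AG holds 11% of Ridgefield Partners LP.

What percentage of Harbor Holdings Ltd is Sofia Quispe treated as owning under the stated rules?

14.62%

Chain via Ashford Pharma AG (R2): 35% × 15% = 5.25% of Harbor Holdings Ltd.
Chain via Highfield Capital LLC (R2): 19% × 23% = 4.37% of Harbor Holdings Ltd.
Direct interest in Harbor Holdings Ltd: 5%.
Aggregating (R1): 5.25% + 4.37% + 5% = 14.62%.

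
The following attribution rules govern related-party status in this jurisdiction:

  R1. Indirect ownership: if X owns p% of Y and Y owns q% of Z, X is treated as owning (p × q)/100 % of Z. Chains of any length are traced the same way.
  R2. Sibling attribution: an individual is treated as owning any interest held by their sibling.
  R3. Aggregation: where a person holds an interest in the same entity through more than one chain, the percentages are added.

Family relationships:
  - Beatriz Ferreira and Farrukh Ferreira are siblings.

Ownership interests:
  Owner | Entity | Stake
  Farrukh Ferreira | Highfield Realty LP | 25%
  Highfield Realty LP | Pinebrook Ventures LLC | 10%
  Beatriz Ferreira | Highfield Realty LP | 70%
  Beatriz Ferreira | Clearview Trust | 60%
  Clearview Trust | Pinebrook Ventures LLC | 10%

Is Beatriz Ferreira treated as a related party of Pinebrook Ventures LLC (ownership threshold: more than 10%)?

Yes

By sibling attribution (R2), Beatriz Ferreira is treated as also owning Farrukh Ferreira's interest in Highfield Realty LP, giving 70% + 25% = 95%.
Chain via Clearview Trust (R1): 60% × 10% = 6% of Pinebrook Ventures LLC.
Chain via Highfield Realty LP (R1): 95% × 10% = 9.5% of Pinebrook Ventures LLC.
Aggregating (R3): 6% + 9.5% = 15.5%.
15.5% exceeds the 10% threshold, so Beatriz is a related party to Pinebrook Ventures LLC.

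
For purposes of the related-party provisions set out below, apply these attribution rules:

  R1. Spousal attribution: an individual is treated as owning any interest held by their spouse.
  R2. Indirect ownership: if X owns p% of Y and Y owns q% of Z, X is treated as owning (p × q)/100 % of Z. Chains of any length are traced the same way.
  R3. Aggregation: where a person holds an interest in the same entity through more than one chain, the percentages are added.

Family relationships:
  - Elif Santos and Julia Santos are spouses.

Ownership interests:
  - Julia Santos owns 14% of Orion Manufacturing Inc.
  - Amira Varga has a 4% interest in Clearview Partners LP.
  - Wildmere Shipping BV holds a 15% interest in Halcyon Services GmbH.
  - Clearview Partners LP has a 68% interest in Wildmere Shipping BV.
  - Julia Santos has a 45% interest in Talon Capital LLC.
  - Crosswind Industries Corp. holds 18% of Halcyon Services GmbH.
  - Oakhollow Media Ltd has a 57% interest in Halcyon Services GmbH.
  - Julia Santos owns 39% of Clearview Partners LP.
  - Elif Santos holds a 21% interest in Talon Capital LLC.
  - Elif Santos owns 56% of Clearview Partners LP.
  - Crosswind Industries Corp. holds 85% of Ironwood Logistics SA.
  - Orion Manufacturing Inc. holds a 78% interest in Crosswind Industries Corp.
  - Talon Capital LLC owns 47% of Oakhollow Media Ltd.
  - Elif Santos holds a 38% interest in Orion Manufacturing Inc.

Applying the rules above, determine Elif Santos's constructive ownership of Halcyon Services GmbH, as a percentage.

By spousal attribution (R1), Elif Santos is treated as also owning Julia Santos's interest in Clearview Partners LP, giving 56% + 39% = 95%.
By spousal attribution (R1), Elif Santos is treated as also owning Julia Santos's interest in Talon Capital LLC, giving 21% + 45% = 66%.
By spousal attribution (R1), Elif Santos is treated as also owning Julia Santos's interest in Orion Manufacturing Inc, giving 38% + 14% = 52%.
Chain via Clearview Partners LP → Wildmere Shipping BV (R2): 95% × 68% × 15% = 9.69% of Halcyon Services GmbH.
Chain via Talon Capital LLC → Oakhollow Media Ltd (R2): 66% × 47% × 57% = 17.6814% of Halcyon Services GmbH.
Chain via Orion Manufacturing Inc. → Crosswind Industries Corp. (R2): 52% × 78% × 18% = 7.3008% of Halcyon Services GmbH.
Aggregating (R3): 9.69% + 17.6814% + 7.3008% = 34.6722%.

34.6722%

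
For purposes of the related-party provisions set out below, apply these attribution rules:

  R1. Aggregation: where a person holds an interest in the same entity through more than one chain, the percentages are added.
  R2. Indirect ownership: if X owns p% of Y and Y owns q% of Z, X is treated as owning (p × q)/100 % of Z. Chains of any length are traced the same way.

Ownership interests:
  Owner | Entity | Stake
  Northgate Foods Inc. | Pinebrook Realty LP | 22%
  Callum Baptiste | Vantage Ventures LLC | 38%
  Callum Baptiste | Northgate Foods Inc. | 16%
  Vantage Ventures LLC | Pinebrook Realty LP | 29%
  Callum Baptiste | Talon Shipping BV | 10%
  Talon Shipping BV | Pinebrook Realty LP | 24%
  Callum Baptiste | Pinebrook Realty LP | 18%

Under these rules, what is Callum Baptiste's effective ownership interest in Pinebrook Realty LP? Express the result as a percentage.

Chain via Vantage Ventures LLC (R2): 38% × 29% = 11.02% of Pinebrook Realty LP.
Chain via Talon Shipping BV (R2): 10% × 24% = 2.4% of Pinebrook Realty LP.
Chain via Northgate Foods Inc. (R2): 16% × 22% = 3.52% of Pinebrook Realty LP.
Direct interest in Pinebrook Realty LP: 18%.
Aggregating (R1): 11.02% + 2.4% + 3.52% + 18% = 34.94%.

34.94%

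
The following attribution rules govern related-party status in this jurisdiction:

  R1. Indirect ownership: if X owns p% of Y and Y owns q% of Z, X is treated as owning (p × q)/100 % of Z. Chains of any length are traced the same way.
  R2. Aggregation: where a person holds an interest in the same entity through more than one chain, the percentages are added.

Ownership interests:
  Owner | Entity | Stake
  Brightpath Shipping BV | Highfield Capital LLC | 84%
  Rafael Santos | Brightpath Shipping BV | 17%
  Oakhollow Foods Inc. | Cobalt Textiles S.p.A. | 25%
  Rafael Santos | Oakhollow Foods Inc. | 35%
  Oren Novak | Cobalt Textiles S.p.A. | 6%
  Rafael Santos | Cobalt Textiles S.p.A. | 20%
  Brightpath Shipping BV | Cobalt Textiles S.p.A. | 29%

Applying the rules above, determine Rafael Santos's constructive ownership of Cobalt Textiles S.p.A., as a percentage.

Chain via Brightpath Shipping BV (R1): 17% × 29% = 4.93% of Cobalt Textiles S.p.A.
Chain via Oakhollow Foods Inc. (R1): 35% × 25% = 8.75% of Cobalt Textiles S.p.A.
Direct interest in Cobalt Textiles S.p.A: 20%.
Aggregating (R2): 4.93% + 8.75% + 20% = 33.68%.

33.68%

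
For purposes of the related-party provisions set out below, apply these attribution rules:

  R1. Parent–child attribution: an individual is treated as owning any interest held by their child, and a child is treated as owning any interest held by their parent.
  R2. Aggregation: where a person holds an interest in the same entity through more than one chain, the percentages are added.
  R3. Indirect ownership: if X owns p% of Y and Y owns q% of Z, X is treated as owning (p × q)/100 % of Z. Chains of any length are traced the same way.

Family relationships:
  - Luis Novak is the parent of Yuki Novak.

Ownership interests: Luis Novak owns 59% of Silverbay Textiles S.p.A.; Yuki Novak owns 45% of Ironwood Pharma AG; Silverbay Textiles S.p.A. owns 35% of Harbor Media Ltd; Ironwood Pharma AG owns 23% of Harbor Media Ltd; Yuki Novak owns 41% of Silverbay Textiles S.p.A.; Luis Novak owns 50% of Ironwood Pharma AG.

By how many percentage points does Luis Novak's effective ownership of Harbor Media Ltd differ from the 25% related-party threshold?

By parent–child attribution (R1), Luis Novak is treated as also owning Yuki Novak's interest in Ironwood Pharma AG, giving 50% + 45% = 95%.
By parent–child attribution (R1), Luis Novak is treated as also owning Yuki Novak's interest in Silverbay Textiles S.p.A, giving 59% + 41% = 100%.
Chain via Ironwood Pharma AG (R3): 95% × 23% = 21.85% of Harbor Media Ltd.
Chain via Silverbay Textiles S.p.A. (R3): 100% × 35% = 35% of Harbor Media Ltd.
Aggregating (R2): 21.85% + 35% = 56.85%.
56.85% exceeds the 25% threshold by 31.85 percentage points.

31.85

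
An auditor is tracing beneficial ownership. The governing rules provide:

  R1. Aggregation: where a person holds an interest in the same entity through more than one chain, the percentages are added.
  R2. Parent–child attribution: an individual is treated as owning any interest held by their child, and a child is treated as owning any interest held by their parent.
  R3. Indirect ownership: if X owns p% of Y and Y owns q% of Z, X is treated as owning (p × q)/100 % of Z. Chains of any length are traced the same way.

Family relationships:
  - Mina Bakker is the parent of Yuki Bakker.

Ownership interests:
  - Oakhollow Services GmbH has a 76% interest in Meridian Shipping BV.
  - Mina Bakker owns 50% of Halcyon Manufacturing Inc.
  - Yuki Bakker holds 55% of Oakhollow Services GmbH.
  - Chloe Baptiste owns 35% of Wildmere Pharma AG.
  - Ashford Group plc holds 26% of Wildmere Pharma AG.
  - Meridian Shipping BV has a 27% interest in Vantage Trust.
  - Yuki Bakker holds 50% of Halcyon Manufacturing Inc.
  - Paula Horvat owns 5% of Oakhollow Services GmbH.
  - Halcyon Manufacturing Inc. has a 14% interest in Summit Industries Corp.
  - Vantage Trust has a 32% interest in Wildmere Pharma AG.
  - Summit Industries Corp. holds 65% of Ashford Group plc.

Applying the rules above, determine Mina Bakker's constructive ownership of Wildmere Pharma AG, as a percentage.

By parent–child attribution (R2), Mina Bakker is treated as also owning Yuki Bakker's interest in Halcyon Manufacturing Inc, giving 50% + 50% = 100%.
By parent–child attribution (R2), Mina Bakker is treated as owning Yuki Bakker's 55% interest in Oakhollow Services GmbH.
Chain via Halcyon Manufacturing Inc. → Summit Industries Corp. → Ashford Group plc (R3): 100% × 14% × 65% × 26% = 2.366% of Wildmere Pharma AG.
Chain via Oakhollow Services GmbH → Meridian Shipping BV → Vantage Trust (R3): 55% × 76% × 27% × 32% = 3.61152% of Wildmere Pharma AG.
Aggregating (R1): 2.366% + 3.61152% = 5.97752%.

5.97752%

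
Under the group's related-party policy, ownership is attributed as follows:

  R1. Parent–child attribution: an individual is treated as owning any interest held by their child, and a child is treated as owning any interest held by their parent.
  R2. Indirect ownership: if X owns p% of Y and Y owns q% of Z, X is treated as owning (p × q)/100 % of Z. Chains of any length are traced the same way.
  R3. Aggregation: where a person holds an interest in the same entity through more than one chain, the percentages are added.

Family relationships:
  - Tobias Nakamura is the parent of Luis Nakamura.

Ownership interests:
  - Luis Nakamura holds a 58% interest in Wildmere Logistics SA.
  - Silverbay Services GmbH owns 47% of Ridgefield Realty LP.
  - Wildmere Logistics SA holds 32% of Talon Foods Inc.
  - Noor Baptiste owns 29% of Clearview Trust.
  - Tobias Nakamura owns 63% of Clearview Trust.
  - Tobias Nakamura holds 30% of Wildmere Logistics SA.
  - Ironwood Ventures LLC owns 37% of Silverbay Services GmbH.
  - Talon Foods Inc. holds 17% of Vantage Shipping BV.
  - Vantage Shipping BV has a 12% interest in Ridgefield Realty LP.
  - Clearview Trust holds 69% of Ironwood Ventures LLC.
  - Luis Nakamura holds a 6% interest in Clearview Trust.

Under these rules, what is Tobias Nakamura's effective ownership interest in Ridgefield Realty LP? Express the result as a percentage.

8.853843%

By parent–child attribution (R1), Tobias Nakamura is treated as also owning Luis Nakamura's interest in Clearview Trust, giving 63% + 6% = 69%.
By parent–child attribution (R1), Tobias Nakamura is treated as also owning Luis Nakamura's interest in Wildmere Logistics SA, giving 30% + 58% = 88%.
Chain via Clearview Trust → Ironwood Ventures LLC → Silverbay Services GmbH (R2): 69% × 69% × 37% × 47% = 8.279379% of Ridgefield Realty LP.
Chain via Wildmere Logistics SA → Talon Foods Inc. → Vantage Shipping BV (R2): 88% × 32% × 17% × 12% = 0.574464% of Ridgefield Realty LP.
Aggregating (R3): 8.279379% + 0.574464% = 8.853843%.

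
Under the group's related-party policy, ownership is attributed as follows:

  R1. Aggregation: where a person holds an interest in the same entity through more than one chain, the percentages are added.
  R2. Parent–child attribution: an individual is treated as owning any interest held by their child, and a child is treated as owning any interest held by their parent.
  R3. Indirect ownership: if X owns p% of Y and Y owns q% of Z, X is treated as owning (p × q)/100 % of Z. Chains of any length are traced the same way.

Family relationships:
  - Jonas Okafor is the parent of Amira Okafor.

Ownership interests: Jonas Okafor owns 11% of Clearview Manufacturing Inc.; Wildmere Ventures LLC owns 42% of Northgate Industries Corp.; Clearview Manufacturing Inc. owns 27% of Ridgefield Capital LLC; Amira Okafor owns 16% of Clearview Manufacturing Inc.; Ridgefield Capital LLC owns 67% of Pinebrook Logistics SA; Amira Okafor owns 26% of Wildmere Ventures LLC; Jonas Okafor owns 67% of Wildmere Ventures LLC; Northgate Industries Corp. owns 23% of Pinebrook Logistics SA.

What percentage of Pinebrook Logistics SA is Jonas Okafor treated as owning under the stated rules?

13.8681%

By parent–child attribution (R2), Jonas Okafor is treated as also owning Amira Okafor's interest in Wildmere Ventures LLC, giving 67% + 26% = 93%.
By parent–child attribution (R2), Jonas Okafor is treated as also owning Amira Okafor's interest in Clearview Manufacturing Inc, giving 11% + 16% = 27%.
Chain via Wildmere Ventures LLC → Northgate Industries Corp. (R3): 93% × 42% × 23% = 8.9838% of Pinebrook Logistics SA.
Chain via Clearview Manufacturing Inc. → Ridgefield Capital LLC (R3): 27% × 27% × 67% = 4.8843% of Pinebrook Logistics SA.
Aggregating (R1): 8.9838% + 4.8843% = 13.8681%.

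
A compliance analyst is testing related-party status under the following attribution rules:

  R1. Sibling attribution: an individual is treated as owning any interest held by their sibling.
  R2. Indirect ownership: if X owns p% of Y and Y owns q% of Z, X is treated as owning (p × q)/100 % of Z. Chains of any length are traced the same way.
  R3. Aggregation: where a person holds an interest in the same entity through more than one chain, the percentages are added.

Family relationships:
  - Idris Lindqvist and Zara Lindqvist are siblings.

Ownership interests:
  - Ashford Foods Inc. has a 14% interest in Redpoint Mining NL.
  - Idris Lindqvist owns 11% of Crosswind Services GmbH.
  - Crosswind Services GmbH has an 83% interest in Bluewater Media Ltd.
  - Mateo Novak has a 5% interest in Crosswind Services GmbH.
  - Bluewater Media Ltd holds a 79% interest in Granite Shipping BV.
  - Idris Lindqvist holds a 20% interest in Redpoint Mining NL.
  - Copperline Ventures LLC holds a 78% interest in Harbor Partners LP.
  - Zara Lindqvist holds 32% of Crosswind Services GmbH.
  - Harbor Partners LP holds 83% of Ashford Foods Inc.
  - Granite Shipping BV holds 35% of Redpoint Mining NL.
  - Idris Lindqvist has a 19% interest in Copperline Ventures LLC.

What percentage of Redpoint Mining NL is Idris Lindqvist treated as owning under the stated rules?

By sibling attribution (R1), Idris Lindqvist is treated as also owning Zara Lindqvist's interest in Crosswind Services GmbH, giving 11% + 32% = 43%.
Chain via Crosswind Services GmbH → Bluewater Media Ltd → Granite Shipping BV (R2): 43% × 83% × 79% × 35% = 9.868285% of Redpoint Mining NL.
Chain via Copperline Ventures LLC → Harbor Partners LP → Ashford Foods Inc. (R2): 19% × 78% × 83% × 14% = 1.722084% of Redpoint Mining NL.
Direct interest in Redpoint Mining NL: 20%.
Aggregating (R3): 9.868285% + 1.722084% + 20% = 31.590369%.

31.590369%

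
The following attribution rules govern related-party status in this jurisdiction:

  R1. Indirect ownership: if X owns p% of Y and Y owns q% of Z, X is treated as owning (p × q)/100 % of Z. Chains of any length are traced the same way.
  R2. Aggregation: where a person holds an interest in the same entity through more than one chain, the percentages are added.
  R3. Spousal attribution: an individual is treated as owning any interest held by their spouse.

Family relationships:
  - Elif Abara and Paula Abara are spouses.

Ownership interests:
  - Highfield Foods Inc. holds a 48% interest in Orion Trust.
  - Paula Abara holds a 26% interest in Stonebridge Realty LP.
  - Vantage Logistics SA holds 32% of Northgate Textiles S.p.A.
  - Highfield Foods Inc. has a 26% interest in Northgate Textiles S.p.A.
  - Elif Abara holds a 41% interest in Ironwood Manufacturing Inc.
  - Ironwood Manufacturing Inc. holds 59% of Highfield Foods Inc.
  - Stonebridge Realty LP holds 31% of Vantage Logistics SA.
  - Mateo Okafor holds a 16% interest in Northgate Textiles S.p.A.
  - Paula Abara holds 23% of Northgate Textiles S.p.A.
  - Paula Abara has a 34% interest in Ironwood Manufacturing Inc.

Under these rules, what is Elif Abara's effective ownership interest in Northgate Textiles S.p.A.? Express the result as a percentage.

37.0842%

By spousal attribution (R3), Elif Abara is treated as also owning Paula Abara's interest in Ironwood Manufacturing Inc, giving 41% + 34% = 75%.
By spousal attribution (R3), Elif Abara is treated as owning Paula Abara's 26% interest in Stonebridge Realty LP.
By spousal attribution (R3), Elif Abara is treated as owning Paula Abara's 23% interest in Northgate Textiles S.p.A.
Chain via Ironwood Manufacturing Inc. → Highfield Foods Inc. (R1): 75% × 59% × 26% = 11.505% of Northgate Textiles S.p.A.
Chain via Stonebridge Realty LP → Vantage Logistics SA (R1): 26% × 31% × 32% = 2.5792% of Northgate Textiles S.p.A.
Direct interest in Northgate Textiles S.p.A: 23%.
Aggregating (R2): 11.505% + 2.5792% + 23% = 37.0842%.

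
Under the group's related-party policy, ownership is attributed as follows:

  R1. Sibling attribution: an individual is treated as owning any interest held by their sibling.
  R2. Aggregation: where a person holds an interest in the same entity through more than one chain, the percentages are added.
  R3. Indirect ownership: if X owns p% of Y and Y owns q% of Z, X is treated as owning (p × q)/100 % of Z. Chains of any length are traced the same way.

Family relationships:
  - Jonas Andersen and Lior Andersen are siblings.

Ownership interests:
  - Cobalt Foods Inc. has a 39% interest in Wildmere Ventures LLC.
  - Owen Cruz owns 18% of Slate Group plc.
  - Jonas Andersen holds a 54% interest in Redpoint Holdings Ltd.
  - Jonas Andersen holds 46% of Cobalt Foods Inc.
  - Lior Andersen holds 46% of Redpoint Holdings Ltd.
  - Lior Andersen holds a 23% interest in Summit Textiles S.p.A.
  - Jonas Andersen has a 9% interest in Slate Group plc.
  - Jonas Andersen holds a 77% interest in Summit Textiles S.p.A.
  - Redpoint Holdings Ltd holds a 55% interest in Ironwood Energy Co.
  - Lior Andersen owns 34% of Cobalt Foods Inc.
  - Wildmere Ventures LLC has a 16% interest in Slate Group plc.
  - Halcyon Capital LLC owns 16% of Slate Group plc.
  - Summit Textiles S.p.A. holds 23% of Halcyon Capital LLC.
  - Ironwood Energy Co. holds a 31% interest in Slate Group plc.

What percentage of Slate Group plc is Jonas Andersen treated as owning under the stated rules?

By sibling attribution (R1), Jonas Andersen is treated as also owning Lior Andersen's interest in Redpoint Holdings Ltd, giving 54% + 46% = 100%.
By sibling attribution (R1), Jonas Andersen is treated as also owning Lior Andersen's interest in Summit Textiles S.p.A, giving 77% + 23% = 100%.
By sibling attribution (R1), Jonas Andersen is treated as also owning Lior Andersen's interest in Cobalt Foods Inc, giving 46% + 34% = 80%.
Chain via Redpoint Holdings Ltd → Ironwood Energy Co. (R3): 100% × 55% × 31% = 17.05% of Slate Group plc.
Chain via Summit Textiles S.p.A. → Halcyon Capital LLC (R3): 100% × 23% × 16% = 3.68% of Slate Group plc.
Chain via Cobalt Foods Inc. → Wildmere Ventures LLC (R3): 80% × 39% × 16% = 4.992% of Slate Group plc.
Direct interest in Slate Group plc: 9%.
Aggregating (R2): 17.05% + 3.68% + 4.992% + 9% = 34.722%.

34.722%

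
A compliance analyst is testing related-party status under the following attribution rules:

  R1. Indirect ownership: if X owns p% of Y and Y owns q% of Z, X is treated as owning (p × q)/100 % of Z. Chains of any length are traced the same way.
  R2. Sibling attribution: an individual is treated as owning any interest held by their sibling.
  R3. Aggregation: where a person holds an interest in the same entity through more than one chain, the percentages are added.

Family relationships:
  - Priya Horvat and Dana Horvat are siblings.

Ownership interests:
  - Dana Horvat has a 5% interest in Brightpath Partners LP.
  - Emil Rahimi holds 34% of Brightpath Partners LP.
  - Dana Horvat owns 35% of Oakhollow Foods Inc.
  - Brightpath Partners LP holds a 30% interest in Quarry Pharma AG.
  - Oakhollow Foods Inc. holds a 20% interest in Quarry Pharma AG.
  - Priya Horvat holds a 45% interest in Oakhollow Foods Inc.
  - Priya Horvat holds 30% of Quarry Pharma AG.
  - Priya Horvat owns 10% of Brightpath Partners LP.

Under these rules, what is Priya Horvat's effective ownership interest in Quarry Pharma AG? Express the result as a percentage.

50.5%

By sibling attribution (R2), Priya Horvat is treated as also owning Dana Horvat's interest in Oakhollow Foods Inc, giving 45% + 35% = 80%.
By sibling attribution (R2), Priya Horvat is treated as also owning Dana Horvat's interest in Brightpath Partners LP, giving 10% + 5% = 15%.
Chain via Oakhollow Foods Inc. (R1): 80% × 20% = 16% of Quarry Pharma AG.
Chain via Brightpath Partners LP (R1): 15% × 30% = 4.5% of Quarry Pharma AG.
Direct interest in Quarry Pharma AG: 30%.
Aggregating (R3): 16% + 4.5% + 30% = 50.5%.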